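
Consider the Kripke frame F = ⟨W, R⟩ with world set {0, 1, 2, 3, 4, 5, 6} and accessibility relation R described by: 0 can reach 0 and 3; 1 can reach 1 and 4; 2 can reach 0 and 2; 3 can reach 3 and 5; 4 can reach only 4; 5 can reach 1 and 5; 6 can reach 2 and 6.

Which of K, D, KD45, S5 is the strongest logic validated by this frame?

D

Serial (axiom D): yes — every world has a successor (e.g. 0 R 0).
Euclidean (axiom 5): no — 0 R 3 and 0 R 0, but not 3 R 0.
Transitive (axiom 4): no — 0 R 3 and 3 R 5, but not 0 R 5.
Reflexive (axiom T): yes — every world is R-related to itself.
So F validates K, D; KD45 would additionally require R to be Euclidean and transitive. The strongest is D.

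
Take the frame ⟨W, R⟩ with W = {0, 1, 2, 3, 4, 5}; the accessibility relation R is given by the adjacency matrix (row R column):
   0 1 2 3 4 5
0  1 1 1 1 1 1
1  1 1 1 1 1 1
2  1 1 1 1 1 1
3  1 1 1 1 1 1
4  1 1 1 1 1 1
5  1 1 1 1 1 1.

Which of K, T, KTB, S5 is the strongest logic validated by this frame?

Reflexive (axiom T): yes — every world is R-related to itself.
Symmetric (axiom B): yes — every pair in R has its reverse in R.
Euclidean (axiom 5): yes — any two successors of a common world are R-related.
So F validates K, T, KTB, S5. The strongest is S5.

S5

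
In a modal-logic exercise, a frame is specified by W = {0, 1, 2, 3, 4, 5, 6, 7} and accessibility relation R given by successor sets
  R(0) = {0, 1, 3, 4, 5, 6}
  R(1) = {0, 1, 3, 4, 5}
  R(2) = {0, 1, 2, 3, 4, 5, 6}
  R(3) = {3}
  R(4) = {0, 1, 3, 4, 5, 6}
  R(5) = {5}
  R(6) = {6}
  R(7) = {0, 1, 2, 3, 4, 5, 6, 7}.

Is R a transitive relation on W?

No

Transitive: no — 1 R 0 and 0 R 6, but not 1 R 6.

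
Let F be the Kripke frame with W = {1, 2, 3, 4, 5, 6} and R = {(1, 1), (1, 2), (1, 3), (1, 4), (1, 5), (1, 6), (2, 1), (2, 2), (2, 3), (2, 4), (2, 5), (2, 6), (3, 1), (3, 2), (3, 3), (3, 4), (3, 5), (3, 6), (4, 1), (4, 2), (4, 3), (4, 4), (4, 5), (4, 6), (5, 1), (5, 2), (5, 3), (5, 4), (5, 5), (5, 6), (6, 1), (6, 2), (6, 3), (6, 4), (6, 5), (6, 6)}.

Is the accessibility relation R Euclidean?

Euclidean: yes — any two successors of a common world are R-related.

Yes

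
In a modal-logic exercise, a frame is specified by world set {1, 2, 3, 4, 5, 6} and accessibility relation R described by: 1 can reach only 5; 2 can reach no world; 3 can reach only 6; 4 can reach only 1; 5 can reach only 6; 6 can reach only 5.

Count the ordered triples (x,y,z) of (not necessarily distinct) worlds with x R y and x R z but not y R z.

5

Enumerating: (1,5,5), (3,6,6), (4,1,1), (5,6,6), (6,5,5).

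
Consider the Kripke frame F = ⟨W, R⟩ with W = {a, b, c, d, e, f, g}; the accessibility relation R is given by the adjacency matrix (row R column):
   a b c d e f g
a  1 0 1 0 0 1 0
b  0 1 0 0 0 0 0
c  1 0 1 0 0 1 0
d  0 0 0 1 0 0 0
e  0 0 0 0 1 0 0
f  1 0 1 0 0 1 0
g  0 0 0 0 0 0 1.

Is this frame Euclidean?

Euclidean: yes — any two successors of a common world are R-related.

Yes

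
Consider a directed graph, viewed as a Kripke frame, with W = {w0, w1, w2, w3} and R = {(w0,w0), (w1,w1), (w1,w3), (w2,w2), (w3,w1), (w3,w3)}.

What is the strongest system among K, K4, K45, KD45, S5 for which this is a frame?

Transitive (axiom 4): yes — every two-step R-path is closed by a direct edge.
Euclidean (axiom 5): yes — any two successors of a common world are R-related.
Serial (axiom D): yes — every world has a successor (e.g. w0 R w0).
Reflexive (axiom T): yes — every world is R-related to itself.
So F validates K, K4, K45, KD45, S5. The strongest is S5.

S5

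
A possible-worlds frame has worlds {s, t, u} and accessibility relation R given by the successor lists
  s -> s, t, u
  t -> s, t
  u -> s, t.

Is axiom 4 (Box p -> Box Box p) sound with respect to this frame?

By correspondence theory, 4 is valid on a frame iff R is transitive.
Transitive: no — t R s and s R u, but not t R u.

No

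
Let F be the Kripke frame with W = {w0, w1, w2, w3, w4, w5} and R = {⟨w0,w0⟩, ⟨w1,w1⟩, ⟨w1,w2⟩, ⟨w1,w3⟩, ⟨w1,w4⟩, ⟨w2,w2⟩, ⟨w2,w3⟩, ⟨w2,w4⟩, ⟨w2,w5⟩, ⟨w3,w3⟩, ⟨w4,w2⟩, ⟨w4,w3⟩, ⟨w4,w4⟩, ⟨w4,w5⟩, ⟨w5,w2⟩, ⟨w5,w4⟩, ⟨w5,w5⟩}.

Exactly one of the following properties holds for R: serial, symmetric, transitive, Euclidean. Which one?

serial

Serial: yes — every world has a successor (e.g. w0 R w0).
Symmetric: no — w1 R w2 but not w2 R w1.
Transitive: no — w1 R w2 and w2 R w5, but not w1 R w5.
Euclidean: no — w1 R w3 and w1 R w2, but not w3 R w2.
Only serial holds.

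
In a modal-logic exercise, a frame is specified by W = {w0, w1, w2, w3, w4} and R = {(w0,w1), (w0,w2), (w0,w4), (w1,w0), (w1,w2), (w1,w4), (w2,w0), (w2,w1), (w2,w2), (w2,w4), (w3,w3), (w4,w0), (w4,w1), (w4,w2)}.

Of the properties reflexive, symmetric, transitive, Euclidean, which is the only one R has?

symmetric

Reflexive: no — w0 is not related to itself.
Symmetric: yes — every pair in R has its reverse in R.
Transitive: no — w0 R w1 and w1 R w0, but not w0 R w0.
Euclidean: no — w0 R w1 and w0 R w1, but not w1 R w1.
Only symmetric holds.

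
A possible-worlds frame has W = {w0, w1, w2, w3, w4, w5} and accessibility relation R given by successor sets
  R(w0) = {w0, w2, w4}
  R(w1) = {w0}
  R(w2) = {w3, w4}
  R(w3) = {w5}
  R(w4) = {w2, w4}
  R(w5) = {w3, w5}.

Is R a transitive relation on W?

No

Transitive: no — w0 R w2 and w2 R w3, but not w0 R w3.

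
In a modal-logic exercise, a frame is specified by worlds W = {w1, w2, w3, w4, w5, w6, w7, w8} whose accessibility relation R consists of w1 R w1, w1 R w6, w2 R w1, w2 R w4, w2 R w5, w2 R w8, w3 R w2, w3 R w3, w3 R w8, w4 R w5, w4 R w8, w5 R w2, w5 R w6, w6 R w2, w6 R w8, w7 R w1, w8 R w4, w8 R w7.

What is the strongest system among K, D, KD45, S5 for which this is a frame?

D

Serial (axiom D): yes — every world has a successor (e.g. w1 R w1).
Euclidean (axiom 5): no — w2 R w1 and w2 R w4, but not w1 R w4.
Transitive (axiom 4): no — w1 R w6 and w6 R w2, but not w1 R w2.
Reflexive (axiom T): no — w2 is not related to itself.
So F validates K, D; KD45 would additionally require R to be Euclidean and transitive. The strongest is D.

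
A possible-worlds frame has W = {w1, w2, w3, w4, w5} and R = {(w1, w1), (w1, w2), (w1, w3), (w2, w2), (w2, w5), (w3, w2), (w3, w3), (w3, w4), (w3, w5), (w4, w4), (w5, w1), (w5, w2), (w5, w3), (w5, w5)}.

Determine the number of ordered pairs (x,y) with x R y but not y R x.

Enumerating: (w1,w2), (w1,w3), (w3,w2), (w3,w4), (w5,w1).

5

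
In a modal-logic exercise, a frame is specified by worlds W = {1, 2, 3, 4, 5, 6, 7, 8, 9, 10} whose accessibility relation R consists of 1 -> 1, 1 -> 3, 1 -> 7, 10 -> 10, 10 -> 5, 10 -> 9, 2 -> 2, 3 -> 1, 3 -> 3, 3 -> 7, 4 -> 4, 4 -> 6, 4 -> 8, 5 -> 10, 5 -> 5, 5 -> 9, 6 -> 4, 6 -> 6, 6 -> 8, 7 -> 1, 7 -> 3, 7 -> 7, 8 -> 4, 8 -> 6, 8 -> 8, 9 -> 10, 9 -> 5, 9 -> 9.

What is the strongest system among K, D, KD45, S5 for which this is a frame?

Serial (axiom D): yes — every world has a successor (e.g. 1 R 1).
Euclidean (axiom 5): yes — any two successors of a common world are R-related.
Transitive (axiom 4): yes — every two-step R-path is closed by a direct edge.
Reflexive (axiom T): yes — every world is R-related to itself.
So F validates K, D, KD45, S5. The strongest is S5.

S5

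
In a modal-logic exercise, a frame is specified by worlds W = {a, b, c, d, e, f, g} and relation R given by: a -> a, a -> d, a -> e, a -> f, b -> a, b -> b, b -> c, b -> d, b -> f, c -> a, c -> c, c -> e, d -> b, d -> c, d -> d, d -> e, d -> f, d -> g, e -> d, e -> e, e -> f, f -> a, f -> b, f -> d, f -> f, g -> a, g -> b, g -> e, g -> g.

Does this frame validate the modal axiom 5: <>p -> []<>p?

No

By correspondence theory, 5 is valid on a frame iff R is Euclidean.
Euclidean: no — a R f and a R e, but not f R e.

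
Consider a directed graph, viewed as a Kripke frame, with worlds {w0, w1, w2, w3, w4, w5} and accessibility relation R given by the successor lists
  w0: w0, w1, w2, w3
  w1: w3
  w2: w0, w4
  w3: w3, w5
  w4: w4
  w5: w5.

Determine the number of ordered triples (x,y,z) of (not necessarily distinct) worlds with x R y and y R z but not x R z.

Enumerating: (w0,w2,w4), (w0,w3,w5), (w1,w3,w5), (w2,w0,w1), (w2,w0,w2), (w2,w0,w3).

6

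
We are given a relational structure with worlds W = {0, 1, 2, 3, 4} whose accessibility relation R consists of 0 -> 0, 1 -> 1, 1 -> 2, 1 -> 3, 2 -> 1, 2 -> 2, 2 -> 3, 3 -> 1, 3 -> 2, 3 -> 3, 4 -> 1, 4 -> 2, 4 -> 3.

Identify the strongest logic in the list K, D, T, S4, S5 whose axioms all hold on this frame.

D

Serial (axiom D): yes — every world has a successor (e.g. 0 R 0).
Reflexive (axiom T): no — 4 is not related to itself.
Transitive (axiom 4): yes — every two-step R-path is closed by a direct edge.
Euclidean (axiom 5): yes — any two successors of a common world are R-related.
So F validates K, D; T would additionally require R to be reflexive. The strongest is D.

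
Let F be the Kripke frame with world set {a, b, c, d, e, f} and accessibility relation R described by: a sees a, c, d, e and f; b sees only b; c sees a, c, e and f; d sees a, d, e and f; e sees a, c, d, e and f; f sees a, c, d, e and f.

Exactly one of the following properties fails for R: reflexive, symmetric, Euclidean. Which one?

Reflexive: yes — every world is R-related to itself.
Symmetric: yes — every pair in R has its reverse in R.
Euclidean: no — a R c and a R d, but not c R d.
Only Euclidean fails.

Euclidean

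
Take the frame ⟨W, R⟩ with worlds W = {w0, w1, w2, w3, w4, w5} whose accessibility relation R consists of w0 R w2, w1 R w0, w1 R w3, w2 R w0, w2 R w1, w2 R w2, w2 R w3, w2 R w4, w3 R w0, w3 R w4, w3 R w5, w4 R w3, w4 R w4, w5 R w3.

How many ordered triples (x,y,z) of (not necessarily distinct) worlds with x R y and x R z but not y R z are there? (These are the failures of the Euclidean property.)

26

Enumerating: (w1,w0,w0), (w1,w0,w3), (w1,w3,w3), (w2,w0,w0), (w2,w0,w1), (w2,w0,w3), (w2,w0,w4), (w2,w1,w1), (w2,w1,w2), (w2,w1,w4), (w2,w3,w1), (w2,w3,w2), … and 14 more.
Total: 26.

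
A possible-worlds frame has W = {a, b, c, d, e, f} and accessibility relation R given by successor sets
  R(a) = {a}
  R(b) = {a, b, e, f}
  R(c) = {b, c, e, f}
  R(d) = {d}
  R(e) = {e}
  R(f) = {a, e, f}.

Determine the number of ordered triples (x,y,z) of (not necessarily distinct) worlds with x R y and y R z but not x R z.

Enumerating: (c,b,a), (c,f,a).

2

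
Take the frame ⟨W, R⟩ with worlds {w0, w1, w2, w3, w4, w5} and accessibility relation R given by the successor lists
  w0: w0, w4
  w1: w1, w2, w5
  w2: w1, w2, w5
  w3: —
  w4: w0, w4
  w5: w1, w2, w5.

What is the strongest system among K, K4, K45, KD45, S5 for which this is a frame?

Transitive (axiom 4): yes — every two-step R-path is closed by a direct edge.
Euclidean (axiom 5): yes — any two successors of a common world are R-related.
Serial (axiom D): no — w3 has no R-successor.
Reflexive (axiom T): no — w3 is not related to itself.
So F validates K, K4, K45; KD45 would additionally require R to be serial. The strongest is K45.

K45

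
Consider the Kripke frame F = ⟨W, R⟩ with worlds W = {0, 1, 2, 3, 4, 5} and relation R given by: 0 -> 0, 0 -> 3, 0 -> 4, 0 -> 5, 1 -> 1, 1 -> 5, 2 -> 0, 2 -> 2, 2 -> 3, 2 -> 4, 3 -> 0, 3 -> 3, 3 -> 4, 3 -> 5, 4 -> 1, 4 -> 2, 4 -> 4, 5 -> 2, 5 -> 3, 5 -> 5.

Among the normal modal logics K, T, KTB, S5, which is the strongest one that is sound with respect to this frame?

Reflexive (axiom T): yes — every world is R-related to itself.
Symmetric (axiom B): no — 0 R 4 but not 4 R 0.
Euclidean (axiom 5): no — 0 R 4 and 0 R 3, but not 4 R 3.
So F validates K, T; KTB would additionally require R to be symmetric. The strongest is T.

T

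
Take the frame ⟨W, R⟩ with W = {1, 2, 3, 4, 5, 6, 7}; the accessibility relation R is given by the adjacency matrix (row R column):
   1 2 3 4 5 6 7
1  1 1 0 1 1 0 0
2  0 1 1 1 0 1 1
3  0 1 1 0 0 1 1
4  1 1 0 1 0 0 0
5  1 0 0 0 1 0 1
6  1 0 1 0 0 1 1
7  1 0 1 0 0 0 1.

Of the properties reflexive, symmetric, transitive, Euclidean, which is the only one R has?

Reflexive: yes — every world is R-related to itself.
Symmetric: no — 1 R 2 but not 2 R 1.
Transitive: no — 1 R 2 and 2 R 3, but not 1 R 3.
Euclidean: no — 1 R 2 and 1 R 5, but not 2 R 5.
Only reflexive holds.

reflexive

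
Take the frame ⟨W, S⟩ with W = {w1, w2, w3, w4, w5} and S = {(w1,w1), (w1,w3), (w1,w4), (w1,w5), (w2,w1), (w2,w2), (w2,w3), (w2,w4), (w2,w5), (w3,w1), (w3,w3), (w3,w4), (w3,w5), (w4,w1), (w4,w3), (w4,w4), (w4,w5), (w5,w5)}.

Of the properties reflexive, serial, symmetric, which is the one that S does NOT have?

symmetric

Reflexive: yes — every world is S-related to itself.
Serial: yes — every world has a successor (e.g. w1 S w1).
Symmetric: no — w1 S w5 but not w5 S w1.
Only symmetric fails.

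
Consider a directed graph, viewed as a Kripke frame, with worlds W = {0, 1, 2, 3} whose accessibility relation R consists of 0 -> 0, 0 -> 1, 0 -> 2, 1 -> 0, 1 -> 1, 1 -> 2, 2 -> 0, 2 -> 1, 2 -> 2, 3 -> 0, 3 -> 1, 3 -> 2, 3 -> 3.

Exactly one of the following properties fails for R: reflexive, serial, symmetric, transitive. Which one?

symmetric

Reflexive: yes — every world is R-related to itself.
Serial: yes — every world has a successor (e.g. 0 R 0).
Symmetric: no — 3 R 0 but not 0 R 3.
Transitive: yes — every two-step R-path is closed by a direct edge.
Only symmetric fails.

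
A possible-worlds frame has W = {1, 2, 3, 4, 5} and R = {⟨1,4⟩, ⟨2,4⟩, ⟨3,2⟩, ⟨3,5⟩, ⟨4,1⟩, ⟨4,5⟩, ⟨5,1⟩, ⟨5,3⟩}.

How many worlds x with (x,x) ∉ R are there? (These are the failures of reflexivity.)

5

Enumerating: 1, 2, 3, 4, 5.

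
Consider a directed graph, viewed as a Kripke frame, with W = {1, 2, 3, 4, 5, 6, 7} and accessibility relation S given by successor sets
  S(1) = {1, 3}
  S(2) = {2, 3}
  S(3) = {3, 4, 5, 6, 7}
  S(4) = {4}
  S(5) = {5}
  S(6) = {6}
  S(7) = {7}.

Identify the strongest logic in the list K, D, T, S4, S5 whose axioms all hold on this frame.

Serial (axiom D): yes — every world has a successor (e.g. 1 S 1).
Reflexive (axiom T): yes — every world is S-related to itself.
Transitive (axiom 4): no — 1 S 3 and 3 S 4, but not 1 S 4.
Euclidean (axiom 5): no — 3 S 4 and 3 S 5, but not 4 S 5.
So F validates K, D, T; S4 would additionally require S to be transitive. The strongest is T.

T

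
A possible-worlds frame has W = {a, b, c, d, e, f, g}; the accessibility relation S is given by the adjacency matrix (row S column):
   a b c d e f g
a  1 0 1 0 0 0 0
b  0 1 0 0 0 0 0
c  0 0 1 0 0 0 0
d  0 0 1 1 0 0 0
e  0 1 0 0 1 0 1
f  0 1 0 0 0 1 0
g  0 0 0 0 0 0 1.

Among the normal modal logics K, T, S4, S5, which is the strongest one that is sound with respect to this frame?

S4

Reflexive (axiom T): yes — every world is S-related to itself.
Transitive (axiom 4): yes — every two-step S-path is closed by a direct edge.
Euclidean (axiom 5): no — e S b and e S g, but not b S g.
So F validates K, T, S4; S5 would additionally require S to be Euclidean. The strongest is S4.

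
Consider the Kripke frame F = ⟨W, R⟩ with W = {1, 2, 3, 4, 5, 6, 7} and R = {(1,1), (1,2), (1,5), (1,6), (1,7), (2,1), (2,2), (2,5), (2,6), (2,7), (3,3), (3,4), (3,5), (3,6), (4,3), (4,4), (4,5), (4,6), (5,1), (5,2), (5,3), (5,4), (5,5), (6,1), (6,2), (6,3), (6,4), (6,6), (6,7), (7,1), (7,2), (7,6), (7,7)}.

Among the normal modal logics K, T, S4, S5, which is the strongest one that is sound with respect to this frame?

T

Reflexive (axiom T): yes — every world is R-related to itself.
Transitive (axiom 4): no — 1 R 5 and 5 R 3, but not 1 R 3.
Euclidean (axiom 5): no — 1 R 5 and 1 R 6, but not 5 R 6.
So F validates K, T; S4 would additionally require R to be transitive. The strongest is T.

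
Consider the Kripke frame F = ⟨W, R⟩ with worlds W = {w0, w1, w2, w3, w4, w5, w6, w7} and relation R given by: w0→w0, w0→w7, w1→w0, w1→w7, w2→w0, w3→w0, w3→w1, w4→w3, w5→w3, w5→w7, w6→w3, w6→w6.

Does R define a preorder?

Reflexive: no — w1 is not related to itself.
Transitive: no — w2 R w0 and w0 R w7, but not w2 R w7.
So R is not a preorder.

No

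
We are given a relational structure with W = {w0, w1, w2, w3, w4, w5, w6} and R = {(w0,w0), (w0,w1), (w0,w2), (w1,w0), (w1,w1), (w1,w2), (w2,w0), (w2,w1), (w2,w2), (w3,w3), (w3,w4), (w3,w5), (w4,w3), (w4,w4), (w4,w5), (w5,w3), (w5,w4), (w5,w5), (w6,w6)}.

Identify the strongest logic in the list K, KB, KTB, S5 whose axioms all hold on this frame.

Symmetric (axiom B): yes — every pair in R has its reverse in R.
Reflexive (axiom T): yes — every world is R-related to itself.
Euclidean (axiom 5): yes — any two successors of a common world are R-related.
So F validates K, KB, KTB, S5. The strongest is S5.

S5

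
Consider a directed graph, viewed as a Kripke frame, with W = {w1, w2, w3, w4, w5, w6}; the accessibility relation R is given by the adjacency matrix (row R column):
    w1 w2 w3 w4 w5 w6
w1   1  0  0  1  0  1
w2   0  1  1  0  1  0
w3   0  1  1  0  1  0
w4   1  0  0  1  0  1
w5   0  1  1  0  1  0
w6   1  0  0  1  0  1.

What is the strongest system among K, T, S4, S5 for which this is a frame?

Reflexive (axiom T): yes — every world is R-related to itself.
Transitive (axiom 4): yes — every two-step R-path is closed by a direct edge.
Euclidean (axiom 5): yes — any two successors of a common world are R-related.
So F validates K, T, S4, S5. The strongest is S5.

S5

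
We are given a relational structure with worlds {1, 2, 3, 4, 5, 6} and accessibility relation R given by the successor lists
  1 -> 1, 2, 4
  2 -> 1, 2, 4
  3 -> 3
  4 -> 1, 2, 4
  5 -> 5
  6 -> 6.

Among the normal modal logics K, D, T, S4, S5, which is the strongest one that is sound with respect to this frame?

Serial (axiom D): yes — every world has a successor (e.g. 1 R 1).
Reflexive (axiom T): yes — every world is R-related to itself.
Transitive (axiom 4): yes — every two-step R-path is closed by a direct edge.
Euclidean (axiom 5): yes — any two successors of a common world are R-related.
So F validates K, D, T, S4, S5. The strongest is S5.

S5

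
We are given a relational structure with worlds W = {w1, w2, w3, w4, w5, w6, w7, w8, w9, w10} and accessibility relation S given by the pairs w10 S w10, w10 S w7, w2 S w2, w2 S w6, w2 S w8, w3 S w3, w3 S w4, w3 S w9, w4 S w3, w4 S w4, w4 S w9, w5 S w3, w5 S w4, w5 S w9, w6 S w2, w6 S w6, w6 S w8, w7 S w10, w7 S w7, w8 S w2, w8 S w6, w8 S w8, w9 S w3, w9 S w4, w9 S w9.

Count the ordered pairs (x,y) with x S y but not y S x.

3

Enumerating: (w5,w3), (w5,w4), (w5,w9).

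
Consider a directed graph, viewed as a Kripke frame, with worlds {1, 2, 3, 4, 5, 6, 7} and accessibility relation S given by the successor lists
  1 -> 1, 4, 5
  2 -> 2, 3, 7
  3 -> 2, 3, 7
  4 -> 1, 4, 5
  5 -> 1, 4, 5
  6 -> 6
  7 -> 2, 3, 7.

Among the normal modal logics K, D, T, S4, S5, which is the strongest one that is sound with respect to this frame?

S5

Serial (axiom D): yes — every world has a successor (e.g. 1 S 1).
Reflexive (axiom T): yes — every world is S-related to itself.
Transitive (axiom 4): yes — every two-step S-path is closed by a direct edge.
Euclidean (axiom 5): yes — any two successors of a common world are S-related.
So F validates K, D, T, S4, S5. The strongest is S5.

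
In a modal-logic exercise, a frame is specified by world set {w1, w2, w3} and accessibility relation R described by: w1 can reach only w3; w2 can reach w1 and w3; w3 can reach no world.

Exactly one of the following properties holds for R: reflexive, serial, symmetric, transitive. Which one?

Reflexive: no — w1 is not related to itself.
Serial: no — w3 has no R-successor.
Symmetric: no — w1 R w3 but not w3 R w1.
Transitive: yes — every two-step R-path is closed by a direct edge.
Only transitive holds.

transitive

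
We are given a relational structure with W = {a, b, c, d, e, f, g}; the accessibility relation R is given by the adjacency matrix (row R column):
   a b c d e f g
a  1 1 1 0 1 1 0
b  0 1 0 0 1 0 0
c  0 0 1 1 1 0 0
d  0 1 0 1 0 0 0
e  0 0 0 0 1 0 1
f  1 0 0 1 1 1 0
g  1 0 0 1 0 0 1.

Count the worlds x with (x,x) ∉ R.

R is reflexive; there are no such worlds.

0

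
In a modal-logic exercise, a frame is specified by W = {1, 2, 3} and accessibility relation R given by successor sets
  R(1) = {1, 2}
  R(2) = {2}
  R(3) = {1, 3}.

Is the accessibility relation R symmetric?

Symmetric: no — 1 R 2 but not 2 R 1.

No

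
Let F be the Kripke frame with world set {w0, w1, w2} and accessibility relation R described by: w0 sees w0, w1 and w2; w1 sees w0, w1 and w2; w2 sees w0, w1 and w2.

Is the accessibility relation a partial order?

No

Reflexive: yes — every world is R-related to itself.
Transitive: yes — every two-step R-path is closed by a direct edge.
Antisymmetric: no — w0 R w1 and w1 R w0 with w0 ≠ w1.
So R is not a partial order.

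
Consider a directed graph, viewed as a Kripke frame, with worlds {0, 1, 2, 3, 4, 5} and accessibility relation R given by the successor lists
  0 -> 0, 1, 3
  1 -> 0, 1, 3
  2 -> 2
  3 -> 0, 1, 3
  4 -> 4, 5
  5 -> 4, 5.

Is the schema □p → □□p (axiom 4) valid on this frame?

By correspondence theory, 4 is valid on a frame iff R is transitive.
Transitive: yes — every two-step R-path is closed by a direct edge.

Yes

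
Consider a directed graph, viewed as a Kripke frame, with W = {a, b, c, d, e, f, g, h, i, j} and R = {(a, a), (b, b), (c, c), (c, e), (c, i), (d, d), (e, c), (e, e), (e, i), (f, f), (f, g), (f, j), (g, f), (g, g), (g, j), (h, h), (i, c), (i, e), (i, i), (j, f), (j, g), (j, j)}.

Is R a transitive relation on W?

Transitive: yes — every two-step R-path is closed by a direct edge.

Yes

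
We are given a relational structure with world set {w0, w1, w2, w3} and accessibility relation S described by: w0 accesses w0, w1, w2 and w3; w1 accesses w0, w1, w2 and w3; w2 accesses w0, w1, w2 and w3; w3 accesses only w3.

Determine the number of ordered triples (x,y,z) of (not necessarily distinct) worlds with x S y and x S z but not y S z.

Enumerating: (w0,w3,w0), (w0,w3,w1), (w0,w3,w2), (w1,w3,w0), (w1,w3,w1), (w1,w3,w2), (w2,w3,w0), (w2,w3,w1), (w2,w3,w2).

9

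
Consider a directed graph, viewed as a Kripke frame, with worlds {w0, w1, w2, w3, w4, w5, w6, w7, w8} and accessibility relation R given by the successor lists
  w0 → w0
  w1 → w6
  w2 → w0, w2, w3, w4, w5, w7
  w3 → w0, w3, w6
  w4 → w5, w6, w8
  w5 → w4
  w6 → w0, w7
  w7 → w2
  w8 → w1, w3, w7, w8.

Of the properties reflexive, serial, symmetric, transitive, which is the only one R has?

Reflexive: no — w1 is not related to itself.
Serial: yes — every world has a successor (e.g. w0 R w0).
Symmetric: no — w1 R w6 but not w6 R w1.
Transitive: no — w1 R w6 and w6 R w0, but not w1 R w0.
Only serial holds.

serial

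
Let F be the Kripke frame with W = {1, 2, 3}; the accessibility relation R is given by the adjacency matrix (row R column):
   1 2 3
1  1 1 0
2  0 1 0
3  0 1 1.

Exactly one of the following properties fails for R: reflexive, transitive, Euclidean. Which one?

Reflexive: yes — every world is R-related to itself.
Transitive: yes — every two-step R-path is closed by a direct edge.
Euclidean: no — 1 R 2 and 1 R 1, but not 2 R 1.
Only Euclidean fails.

Euclidean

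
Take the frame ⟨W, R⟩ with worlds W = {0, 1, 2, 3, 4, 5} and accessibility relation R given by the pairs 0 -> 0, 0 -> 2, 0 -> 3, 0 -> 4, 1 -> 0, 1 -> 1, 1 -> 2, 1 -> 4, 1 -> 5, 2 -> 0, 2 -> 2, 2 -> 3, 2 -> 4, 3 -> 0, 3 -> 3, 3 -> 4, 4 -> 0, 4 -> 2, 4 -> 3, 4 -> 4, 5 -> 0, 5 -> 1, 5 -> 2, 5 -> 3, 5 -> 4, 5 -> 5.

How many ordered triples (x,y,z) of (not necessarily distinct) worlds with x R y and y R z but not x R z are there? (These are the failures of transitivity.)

Enumerating: (1,0,3), (1,2,3), (1,4,3), (1,5,3), (3,0,2), (3,4,2).

6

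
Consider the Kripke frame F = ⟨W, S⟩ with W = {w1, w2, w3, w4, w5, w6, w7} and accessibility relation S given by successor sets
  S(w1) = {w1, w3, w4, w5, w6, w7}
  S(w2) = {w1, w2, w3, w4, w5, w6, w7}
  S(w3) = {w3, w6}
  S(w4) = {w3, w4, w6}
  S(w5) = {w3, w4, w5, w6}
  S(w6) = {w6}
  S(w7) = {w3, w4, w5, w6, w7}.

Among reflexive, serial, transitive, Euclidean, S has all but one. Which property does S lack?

Reflexive: yes — every world is S-related to itself.
Serial: yes — every world has a successor (e.g. w1 S w1).
Transitive: yes — every two-step S-path is closed by a direct edge.
Euclidean: no — w1 S w3 and w1 S w4, but not w3 S w4.
Only Euclidean fails.

Euclidean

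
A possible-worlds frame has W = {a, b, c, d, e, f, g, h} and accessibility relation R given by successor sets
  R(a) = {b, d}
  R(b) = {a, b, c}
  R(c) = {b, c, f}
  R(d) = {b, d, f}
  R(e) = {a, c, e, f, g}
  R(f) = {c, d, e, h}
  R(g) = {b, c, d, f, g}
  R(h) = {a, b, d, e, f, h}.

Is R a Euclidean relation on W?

Euclidean: no — a R b and a R d, but not b R d.

No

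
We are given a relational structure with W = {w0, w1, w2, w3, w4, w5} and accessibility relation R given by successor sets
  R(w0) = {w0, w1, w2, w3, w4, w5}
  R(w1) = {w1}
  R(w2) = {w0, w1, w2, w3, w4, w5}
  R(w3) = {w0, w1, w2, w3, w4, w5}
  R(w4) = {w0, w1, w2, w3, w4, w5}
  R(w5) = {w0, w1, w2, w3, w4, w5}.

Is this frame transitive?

Transitive: yes — every two-step R-path is closed by a direct edge.

Yes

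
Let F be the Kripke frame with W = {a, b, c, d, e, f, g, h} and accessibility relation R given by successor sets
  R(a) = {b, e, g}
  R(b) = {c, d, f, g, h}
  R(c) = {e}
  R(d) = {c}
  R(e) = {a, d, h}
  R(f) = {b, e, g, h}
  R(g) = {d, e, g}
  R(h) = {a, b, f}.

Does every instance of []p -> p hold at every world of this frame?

Axiom T corresponds to the accessibility relation being reflexive.
Reflexive: no — a is not related to itself.

No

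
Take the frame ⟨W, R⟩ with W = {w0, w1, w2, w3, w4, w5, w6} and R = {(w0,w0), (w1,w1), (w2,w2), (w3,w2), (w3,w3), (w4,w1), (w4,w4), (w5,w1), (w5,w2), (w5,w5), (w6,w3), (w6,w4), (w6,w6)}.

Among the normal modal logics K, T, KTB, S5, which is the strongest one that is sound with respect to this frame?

T

Reflexive (axiom T): yes — every world is R-related to itself.
Symmetric (axiom B): no — w3 R w2 but not w2 R w3.
Euclidean (axiom 5): no — w5 R w1 and w5 R w2, but not w1 R w2.
So F validates K, T; KTB would additionally require R to be symmetric. The strongest is T.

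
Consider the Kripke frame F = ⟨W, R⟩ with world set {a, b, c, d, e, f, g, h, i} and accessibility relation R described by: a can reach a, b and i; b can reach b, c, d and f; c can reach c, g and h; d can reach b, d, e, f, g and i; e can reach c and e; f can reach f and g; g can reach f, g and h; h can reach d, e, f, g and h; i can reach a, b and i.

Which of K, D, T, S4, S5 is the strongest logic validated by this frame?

Serial (axiom D): yes — every world has a successor (e.g. a R a).
Reflexive (axiom T): yes — every world is R-related to itself.
Transitive (axiom 4): no — a R b and b R c, but not a R c.
Euclidean (axiom 5): no — a R b and a R i, but not b R i.
So F validates K, D, T; S4 would additionally require R to be transitive. The strongest is T.

T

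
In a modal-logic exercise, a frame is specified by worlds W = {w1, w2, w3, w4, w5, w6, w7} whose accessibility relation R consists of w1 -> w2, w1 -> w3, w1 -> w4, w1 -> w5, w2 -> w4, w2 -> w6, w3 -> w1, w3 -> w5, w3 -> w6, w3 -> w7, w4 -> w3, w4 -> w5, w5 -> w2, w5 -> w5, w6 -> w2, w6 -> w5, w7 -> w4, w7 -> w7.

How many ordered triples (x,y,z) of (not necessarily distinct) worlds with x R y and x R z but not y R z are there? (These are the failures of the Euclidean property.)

34

Enumerating: (w1,w2,w2), (w1,w2,w3), (w1,w2,w5), (w1,w3,w2), (w1,w3,w3), (w1,w3,w4), (w1,w4,w2), (w1,w4,w4), (w1,w5,w3), (w1,w5,w4), (w2,w4,w4), (w2,w4,w6), … and 22 more.
Total: 34.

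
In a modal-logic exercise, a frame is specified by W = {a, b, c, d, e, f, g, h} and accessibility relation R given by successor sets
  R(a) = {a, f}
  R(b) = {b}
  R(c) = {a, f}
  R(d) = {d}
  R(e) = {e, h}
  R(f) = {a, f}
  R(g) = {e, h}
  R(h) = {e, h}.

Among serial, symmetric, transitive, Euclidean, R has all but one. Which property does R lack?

Serial: yes — every world has a successor (e.g. a R a).
Symmetric: no — c R a but not a R c.
Transitive: yes — every two-step R-path is closed by a direct edge.
Euclidean: yes — any two successors of a common world are R-related.
Only symmetric fails.

symmetric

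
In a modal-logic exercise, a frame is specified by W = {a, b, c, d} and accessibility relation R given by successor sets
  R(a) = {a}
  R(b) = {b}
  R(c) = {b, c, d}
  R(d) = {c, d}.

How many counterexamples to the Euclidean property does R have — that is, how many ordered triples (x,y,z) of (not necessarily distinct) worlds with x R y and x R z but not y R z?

3

Enumerating: (c,b,c), (c,b,d), (c,d,b).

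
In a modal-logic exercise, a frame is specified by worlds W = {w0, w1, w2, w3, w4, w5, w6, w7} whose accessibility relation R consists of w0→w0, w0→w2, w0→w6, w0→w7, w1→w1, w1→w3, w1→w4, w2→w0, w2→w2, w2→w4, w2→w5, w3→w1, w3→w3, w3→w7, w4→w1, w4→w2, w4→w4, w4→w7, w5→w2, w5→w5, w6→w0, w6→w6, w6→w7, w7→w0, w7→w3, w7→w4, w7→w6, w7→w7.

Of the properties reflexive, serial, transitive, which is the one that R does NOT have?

Reflexive: yes — every world is R-related to itself.
Serial: yes — every world has a successor (e.g. w0 R w0).
Transitive: no — w0 R w2 and w2 R w4, but not w0 R w4.
Only transitive fails.

transitive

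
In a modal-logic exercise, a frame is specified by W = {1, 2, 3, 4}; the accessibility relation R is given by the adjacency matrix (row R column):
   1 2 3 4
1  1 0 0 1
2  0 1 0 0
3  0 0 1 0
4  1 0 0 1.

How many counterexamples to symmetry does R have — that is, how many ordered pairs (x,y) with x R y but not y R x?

0

R is symmetric; there are no such tuples.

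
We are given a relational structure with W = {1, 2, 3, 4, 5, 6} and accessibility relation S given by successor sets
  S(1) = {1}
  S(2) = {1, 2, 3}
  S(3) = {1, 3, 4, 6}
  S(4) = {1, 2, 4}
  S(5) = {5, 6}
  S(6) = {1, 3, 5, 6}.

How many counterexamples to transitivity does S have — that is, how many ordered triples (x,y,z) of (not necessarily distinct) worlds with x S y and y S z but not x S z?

Enumerating: (2,3,4), (2,3,6), (3,4,2), (3,6,5), (4,2,3), (5,6,1), (5,6,3), (6,3,4).

8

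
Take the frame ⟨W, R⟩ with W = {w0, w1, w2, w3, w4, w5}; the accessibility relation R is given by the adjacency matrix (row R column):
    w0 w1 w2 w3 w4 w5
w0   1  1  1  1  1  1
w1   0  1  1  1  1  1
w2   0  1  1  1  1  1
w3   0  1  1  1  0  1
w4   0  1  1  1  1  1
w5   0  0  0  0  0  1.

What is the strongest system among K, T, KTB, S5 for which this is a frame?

Reflexive (axiom T): yes — every world is R-related to itself.
Symmetric (axiom B): no — w0 R w1 but not w1 R w0.
Euclidean (axiom 5): no — w0 R w3 and w0 R w4, but not w3 R w4.
So F validates K, T; KTB would additionally require R to be symmetric. The strongest is T.

T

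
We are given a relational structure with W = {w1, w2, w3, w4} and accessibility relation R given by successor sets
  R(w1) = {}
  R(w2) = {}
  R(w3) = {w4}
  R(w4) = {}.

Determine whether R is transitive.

Transitive: yes — every two-step R-path is closed by a direct edge.

Yes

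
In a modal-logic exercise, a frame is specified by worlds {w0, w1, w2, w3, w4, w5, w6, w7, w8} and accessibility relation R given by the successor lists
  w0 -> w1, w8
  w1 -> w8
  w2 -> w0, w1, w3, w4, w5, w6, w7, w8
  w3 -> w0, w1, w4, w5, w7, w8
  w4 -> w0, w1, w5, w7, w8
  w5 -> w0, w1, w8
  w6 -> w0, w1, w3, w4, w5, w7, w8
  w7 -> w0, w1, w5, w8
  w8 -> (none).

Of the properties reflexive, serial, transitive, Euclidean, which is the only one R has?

Reflexive: no — w0 is not related to itself.
Serial: no — w8 has no R-successor.
Transitive: yes — every two-step R-path is closed by a direct edge.
Euclidean: no — w0 R w8 and w0 R w1, but not w8 R w1.
Only transitive holds.

transitive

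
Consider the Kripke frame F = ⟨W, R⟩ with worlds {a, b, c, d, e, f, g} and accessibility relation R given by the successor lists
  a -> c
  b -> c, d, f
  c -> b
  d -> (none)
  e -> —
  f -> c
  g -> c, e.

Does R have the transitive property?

Transitive: no — a R c and c R b, but not a R b.

No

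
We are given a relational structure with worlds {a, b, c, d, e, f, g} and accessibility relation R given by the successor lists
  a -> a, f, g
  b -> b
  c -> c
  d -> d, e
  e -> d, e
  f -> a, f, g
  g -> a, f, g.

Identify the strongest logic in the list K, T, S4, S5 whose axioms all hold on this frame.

S5

Reflexive (axiom T): yes — every world is R-related to itself.
Transitive (axiom 4): yes — every two-step R-path is closed by a direct edge.
Euclidean (axiom 5): yes — any two successors of a common world are R-related.
So F validates K, T, S4, S5. The strongest is S5.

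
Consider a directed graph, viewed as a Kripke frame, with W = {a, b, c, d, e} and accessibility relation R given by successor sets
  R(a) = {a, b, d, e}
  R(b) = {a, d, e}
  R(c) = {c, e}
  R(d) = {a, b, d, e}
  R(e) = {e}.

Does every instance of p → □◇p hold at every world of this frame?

No

By correspondence theory, B is valid on a frame iff R is symmetric.
Symmetric: no — a R e but not e R a.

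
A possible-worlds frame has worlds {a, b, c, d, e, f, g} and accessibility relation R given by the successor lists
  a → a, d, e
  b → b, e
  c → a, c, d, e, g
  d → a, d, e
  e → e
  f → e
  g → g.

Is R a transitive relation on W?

Yes

Transitive: yes — every two-step R-path is closed by a direct edge.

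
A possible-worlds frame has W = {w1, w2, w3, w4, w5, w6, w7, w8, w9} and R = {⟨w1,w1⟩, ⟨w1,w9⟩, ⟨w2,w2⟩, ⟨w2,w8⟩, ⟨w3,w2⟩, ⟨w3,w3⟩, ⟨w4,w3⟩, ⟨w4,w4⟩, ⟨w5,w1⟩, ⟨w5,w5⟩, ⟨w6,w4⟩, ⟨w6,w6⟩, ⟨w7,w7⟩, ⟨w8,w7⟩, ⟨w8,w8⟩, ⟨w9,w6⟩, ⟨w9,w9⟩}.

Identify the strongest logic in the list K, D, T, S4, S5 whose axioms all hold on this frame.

T

Serial (axiom D): yes — every world has a successor (e.g. w1 R w1).
Reflexive (axiom T): yes — every world is R-related to itself.
Transitive (axiom 4): no — w1 R w9 and w9 R w6, but not w1 R w6.
Euclidean (axiom 5): no — w1 R w9 and w1 R w1, but not w9 R w1.
So F validates K, D, T; S4 would additionally require R to be transitive. The strongest is T.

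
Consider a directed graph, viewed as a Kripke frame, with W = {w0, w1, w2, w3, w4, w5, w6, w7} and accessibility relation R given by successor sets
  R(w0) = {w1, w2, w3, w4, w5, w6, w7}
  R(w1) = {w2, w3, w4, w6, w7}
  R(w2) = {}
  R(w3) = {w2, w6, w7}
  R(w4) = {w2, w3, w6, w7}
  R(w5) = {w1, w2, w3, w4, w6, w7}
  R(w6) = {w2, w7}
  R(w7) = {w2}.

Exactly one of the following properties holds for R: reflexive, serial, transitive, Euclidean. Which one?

Reflexive: no — w0 is not related to itself.
Serial: no — w2 has no R-successor.
Transitive: yes — every two-step R-path is closed by a direct edge.
Euclidean: no — w0 R w1 and w0 R w5, but not w1 R w5.
Only transitive holds.

transitive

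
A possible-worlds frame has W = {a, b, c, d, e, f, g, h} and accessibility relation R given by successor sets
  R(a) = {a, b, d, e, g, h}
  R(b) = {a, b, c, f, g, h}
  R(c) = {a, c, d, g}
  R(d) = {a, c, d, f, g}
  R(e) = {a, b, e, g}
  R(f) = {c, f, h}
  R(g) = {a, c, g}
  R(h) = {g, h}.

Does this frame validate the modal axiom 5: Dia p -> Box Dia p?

Axiom 5 corresponds to the accessibility relation being Euclidean.
Euclidean: no — a R b and a R d, but not b R d.

No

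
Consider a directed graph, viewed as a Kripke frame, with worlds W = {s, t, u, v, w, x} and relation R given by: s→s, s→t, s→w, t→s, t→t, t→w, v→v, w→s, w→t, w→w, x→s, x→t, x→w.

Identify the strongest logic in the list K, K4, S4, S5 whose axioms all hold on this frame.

K4

Transitive (axiom 4): yes — every two-step R-path is closed by a direct edge.
Reflexive (axiom T): no — u is not related to itself.
Euclidean (axiom 5): yes — any two successors of a common world are R-related.
So F validates K, K4; S4 would additionally require R to be reflexive. The strongest is K4.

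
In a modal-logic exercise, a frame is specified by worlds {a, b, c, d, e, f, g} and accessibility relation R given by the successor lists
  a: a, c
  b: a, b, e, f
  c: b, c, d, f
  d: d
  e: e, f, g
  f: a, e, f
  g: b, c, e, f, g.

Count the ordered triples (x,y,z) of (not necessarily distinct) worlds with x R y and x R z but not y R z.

28

Enumerating: (a,c,a), (b,a,b), (b,a,e), (b,a,f), (b,e,a), (b,e,b), (b,f,b), (c,b,c), (c,b,d), (c,d,b), (c,d,c), (c,d,f), … and 16 more.
Total: 28.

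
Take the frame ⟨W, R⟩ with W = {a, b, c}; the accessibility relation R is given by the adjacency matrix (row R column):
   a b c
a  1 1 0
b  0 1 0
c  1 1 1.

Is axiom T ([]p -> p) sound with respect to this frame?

Yes

By correspondence theory, T is valid on a frame iff R is reflexive.
Reflexive: yes — every world is R-related to itself.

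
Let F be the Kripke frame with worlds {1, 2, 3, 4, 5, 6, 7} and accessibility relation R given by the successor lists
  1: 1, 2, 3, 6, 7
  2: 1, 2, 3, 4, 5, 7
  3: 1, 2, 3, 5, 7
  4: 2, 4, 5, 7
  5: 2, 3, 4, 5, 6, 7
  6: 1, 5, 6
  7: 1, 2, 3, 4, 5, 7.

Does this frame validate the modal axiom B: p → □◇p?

Yes

The schema B characterises exactly the symmetric frames.
Symmetric: yes — every pair in R has its reverse in R.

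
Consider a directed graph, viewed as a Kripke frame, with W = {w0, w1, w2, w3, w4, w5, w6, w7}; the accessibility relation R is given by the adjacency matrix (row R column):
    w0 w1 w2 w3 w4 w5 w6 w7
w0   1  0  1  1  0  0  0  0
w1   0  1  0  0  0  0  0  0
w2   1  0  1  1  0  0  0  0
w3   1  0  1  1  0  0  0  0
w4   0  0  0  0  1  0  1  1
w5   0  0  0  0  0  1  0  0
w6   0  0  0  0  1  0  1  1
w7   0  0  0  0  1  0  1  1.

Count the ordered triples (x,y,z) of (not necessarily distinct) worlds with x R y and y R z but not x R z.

0

R is transitive; there are no such tuples.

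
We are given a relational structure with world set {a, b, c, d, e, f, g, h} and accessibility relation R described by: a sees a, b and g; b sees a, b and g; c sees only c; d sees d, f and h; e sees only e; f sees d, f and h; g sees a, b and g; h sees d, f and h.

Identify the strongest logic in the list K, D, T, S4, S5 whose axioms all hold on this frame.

Serial (axiom D): yes — every world has a successor (e.g. a R a).
Reflexive (axiom T): yes — every world is R-related to itself.
Transitive (axiom 4): yes — every two-step R-path is closed by a direct edge.
Euclidean (axiom 5): yes — any two successors of a common world are R-related.
So F validates K, D, T, S4, S5. The strongest is S5.

S5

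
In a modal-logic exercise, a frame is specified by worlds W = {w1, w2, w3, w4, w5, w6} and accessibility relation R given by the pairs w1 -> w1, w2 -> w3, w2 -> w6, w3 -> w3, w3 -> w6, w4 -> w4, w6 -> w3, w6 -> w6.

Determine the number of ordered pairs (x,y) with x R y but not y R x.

2

Enumerating: (w2,w3), (w2,w6).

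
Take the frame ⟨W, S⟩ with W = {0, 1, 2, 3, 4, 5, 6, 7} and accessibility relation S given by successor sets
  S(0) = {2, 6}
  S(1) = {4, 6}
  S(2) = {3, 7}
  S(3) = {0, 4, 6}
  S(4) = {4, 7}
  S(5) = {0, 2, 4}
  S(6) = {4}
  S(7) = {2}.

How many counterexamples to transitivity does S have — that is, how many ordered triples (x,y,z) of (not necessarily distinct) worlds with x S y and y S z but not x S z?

18

Enumerating: (0,2,3), (0,2,7), (0,6,4), (1,4,7), (2,3,0), (2,3,4), (2,3,6), (2,7,2), (3,0,2), (3,4,7), (4,7,2), (5,0,6), (5,2,3), (5,2,7), (5,4,7), (6,4,7), (7,2,3), (7,2,7).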